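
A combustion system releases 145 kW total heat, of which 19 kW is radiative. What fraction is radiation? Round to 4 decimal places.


f_rad = Q_rad / Q_total
f_rad = 19 / 145 = 0.1310


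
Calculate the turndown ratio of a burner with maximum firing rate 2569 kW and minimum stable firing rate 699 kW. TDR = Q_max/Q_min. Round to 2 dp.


TDR = Q_max / Q_min
TDR = 2569 / 699 = 3.68


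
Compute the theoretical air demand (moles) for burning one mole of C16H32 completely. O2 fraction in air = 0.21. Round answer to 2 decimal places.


Balanced combustion: C16H32 + 24 O2 -> 16 CO2 + 16 H2O
O2 needed = C + H/4 = 16 + 32/4 = 24.00 moles
Air moles = O2 / 0.21 = 24.00 / 0.21 = 114.29 moles air


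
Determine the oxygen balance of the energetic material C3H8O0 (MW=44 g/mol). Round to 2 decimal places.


OB = -1600 * (2C + H/2 - O) / MW
Inner = 2*3 + 8/2 - 0 = 10.00
OB = -1600 * 10.00 / 44 = -363.64%


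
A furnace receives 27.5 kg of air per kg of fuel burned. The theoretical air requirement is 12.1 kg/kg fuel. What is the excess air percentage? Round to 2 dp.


Excess air = actual - stoichiometric = 27.5 - 12.1 = 15.40 kg/kg fuel
Excess air % = (excess / stoich) * 100 = (15.40 / 12.1) * 100 = 127.27%


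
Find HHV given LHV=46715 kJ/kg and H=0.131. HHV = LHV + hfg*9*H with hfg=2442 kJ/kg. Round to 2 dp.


HHV = LHV + hfg * 9 * H
Water addition = 2442 * 9 * 0.131 = 2879.118 kJ/kg
HHV = 46715 + 2879.118 = 49594.12 kJ/kg


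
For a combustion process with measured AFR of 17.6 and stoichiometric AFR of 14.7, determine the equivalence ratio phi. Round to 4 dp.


phi = AFR_stoich / AFR_actual
phi = 14.7 / 17.6 = 0.8352


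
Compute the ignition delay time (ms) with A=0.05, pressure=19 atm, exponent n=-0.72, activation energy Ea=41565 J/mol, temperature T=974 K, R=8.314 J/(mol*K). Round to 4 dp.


tau = A * P^n * exp(Ea/(R*T))
P^n = 19^(-0.72) = 0.12003210
Ea/(R*T) = 41565/(8.314*974) = 5.132853
exp(Ea/(R*T)) = 169.499975
tau = 0.05 * 0.12003210 * 169.499975 = 1.0173 ms


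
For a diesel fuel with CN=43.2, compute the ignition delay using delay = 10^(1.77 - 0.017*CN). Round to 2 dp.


delay = 10^(1.77 - 0.017*CN)
Exponent = 1.77 - 0.017*43.2 = 1.0356
delay = 10^1.0356 = 10.85 ms


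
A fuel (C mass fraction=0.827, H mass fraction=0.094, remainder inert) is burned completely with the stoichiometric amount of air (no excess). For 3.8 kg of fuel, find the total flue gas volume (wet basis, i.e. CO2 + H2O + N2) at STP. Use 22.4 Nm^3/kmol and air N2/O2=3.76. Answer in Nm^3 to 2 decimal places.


Per kg fuel: CO2 = (C/12 kmol)*22.4 = (0.827/12)*22.4 = 1.54373 Nm^3
Per kg fuel: H2O = (H/2 kmol)*22.4 = (0.094/2)*22.4 = 1.05280 Nm^3
O2 needed per kg fuel = C/12 + H/4 = 0.827/12 + 0.094/4 = 0.09241667 kmol
Per kg fuel: N2 = O2*3.76*22.4 = 0.09241667*3.76*22.4 = 7.78370 Nm^3
Total per kg = 1.54373 + 1.05280 + 7.78370 = 10.38023 Nm^3
Total = 10.38023 * 3.8 = 39.44 Nm^3


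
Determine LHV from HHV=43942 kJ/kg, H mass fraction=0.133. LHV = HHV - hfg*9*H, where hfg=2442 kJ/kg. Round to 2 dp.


LHV = HHV - hfg * 9 * H
Water correction = 2442 * 9 * 0.133 = 2923.074 kJ/kg
LHV = 43942 - 2923.074 = 41018.93 kJ/kg


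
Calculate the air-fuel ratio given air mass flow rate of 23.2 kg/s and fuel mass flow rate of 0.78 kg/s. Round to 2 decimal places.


AFR = m_air / m_fuel
AFR = 23.2 / 0.78 = 29.74


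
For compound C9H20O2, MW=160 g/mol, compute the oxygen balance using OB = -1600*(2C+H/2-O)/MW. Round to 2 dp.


OB = -1600 * (2C + H/2 - O) / MW
Inner = 2*9 + 20/2 - 2 = 26.00
OB = -1600 * 26.00 / 160 = -260.00%


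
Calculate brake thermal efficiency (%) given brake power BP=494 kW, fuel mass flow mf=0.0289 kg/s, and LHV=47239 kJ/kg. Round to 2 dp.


eta_BTE = (BP / (mf * LHV)) * 100
Denominator = 0.0289 * 47239 = 1365.2071 kW
eta_BTE = (494 / 1365.2071) * 100 = 36.18%


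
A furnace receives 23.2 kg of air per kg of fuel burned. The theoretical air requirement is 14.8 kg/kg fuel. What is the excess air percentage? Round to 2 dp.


Excess air = actual - stoichiometric = 23.2 - 14.8 = 8.40 kg/kg fuel
Excess air % = (excess / stoich) * 100 = (8.40 / 14.8) * 100 = 56.76%


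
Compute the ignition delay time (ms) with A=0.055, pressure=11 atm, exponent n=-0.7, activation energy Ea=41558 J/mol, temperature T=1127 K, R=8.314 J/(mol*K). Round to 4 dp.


tau = A * P^n * exp(Ea/(R*T))
P^n = 11^(-0.7) = 0.18664876
Ea/(R*T) = 41558/(8.314*1127) = 4.435277
exp(Ea/(R*T)) = 84.375454
tau = 0.055 * 0.18664876 * 84.375454 = 0.8662 ms


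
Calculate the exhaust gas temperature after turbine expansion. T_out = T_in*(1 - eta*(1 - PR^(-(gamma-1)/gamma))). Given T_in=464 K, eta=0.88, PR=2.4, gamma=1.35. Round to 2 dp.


T_out = T_in * (1 - eta * (1 - PR^(-(gamma-1)/gamma)))
Exponent = -(1.35-1)/1.35 = -0.25925926
PR^exp = 2.4^(-0.25925926) = 0.79694200
Factor = 1 - 0.88*(1 - 0.79694200) = 0.82130896
T_out = 464 * 0.82130896 = 381.09 K


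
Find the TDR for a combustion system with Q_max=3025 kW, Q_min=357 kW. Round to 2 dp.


TDR = Q_max / Q_min
TDR = 3025 / 357 = 8.47


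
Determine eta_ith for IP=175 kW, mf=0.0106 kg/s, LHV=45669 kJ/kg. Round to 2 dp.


eta_ith = (IP / (mf * LHV)) * 100
Denominator = 0.0106 * 45669 = 484.0914 kW
eta_ith = (175 / 484.0914) * 100 = 36.15%


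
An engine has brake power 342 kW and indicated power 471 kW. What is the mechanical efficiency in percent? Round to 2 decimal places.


eta_mech = (BP / IP) * 100
Ratio = 342 / 471 = 0.7261
eta_mech = 0.7261 * 100 = 72.61%


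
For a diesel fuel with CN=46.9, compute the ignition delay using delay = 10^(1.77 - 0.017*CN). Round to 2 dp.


delay = 10^(1.77 - 0.017*CN)
Exponent = 1.77 - 0.017*46.9 = 0.9727
delay = 10^0.9727 = 9.39 ms


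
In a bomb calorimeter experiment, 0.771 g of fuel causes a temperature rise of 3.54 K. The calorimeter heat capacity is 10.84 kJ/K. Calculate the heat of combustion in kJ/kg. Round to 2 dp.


Hc = C_cal * delta_T / m_fuel
Q_released = 10.84 * 3.54 = 38.3736 kJ
m_fuel = 0.771 g = 0.771/1000 kg = 0.000771 kg
Hc = 38.3736 / 0.000771 = 49771.21 kJ/kg


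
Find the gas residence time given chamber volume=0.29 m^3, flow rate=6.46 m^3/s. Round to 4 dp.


tau = V / Q_flow
tau = 0.29 / 6.46 = 0.0449 s


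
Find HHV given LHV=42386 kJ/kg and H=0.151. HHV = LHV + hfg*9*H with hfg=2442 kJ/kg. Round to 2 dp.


HHV = LHV + hfg * 9 * H
Water addition = 2442 * 9 * 0.151 = 3318.678 kJ/kg
HHV = 42386 + 3318.678 = 45704.68 kJ/kg


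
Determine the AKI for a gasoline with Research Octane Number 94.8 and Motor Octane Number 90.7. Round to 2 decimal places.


AKI = (RON + MON) / 2
AKI = (94.8 + 90.7) / 2
AKI = 185.5 / 2 = 92.75


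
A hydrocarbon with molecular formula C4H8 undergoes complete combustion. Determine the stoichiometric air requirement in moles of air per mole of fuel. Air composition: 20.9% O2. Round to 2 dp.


Balanced combustion: C4H8 + 6 O2 -> 4 CO2 + 4 H2O
O2 needed = C + H/4 = 4 + 8/4 = 6.00 moles
Air moles = O2 / 0.209 = 6.00 / 0.209 = 28.71 moles air


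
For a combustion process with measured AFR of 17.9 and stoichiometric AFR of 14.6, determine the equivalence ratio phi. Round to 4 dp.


phi = AFR_stoich / AFR_actual
phi = 14.6 / 17.9 = 0.8156


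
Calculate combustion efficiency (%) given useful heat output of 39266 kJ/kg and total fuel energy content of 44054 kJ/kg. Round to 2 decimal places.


Efficiency = (Q_useful / Q_fuel) * 100
Efficiency = (39266 / 44054) * 100
Efficiency = 0.8913 * 100 = 89.13%


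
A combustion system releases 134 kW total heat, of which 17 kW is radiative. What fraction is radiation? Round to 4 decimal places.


f_rad = Q_rad / Q_total
f_rad = 17 / 134 = 0.1269


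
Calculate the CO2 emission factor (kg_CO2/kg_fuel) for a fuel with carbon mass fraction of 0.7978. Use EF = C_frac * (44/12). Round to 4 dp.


EF = C_frac * (M_CO2 / M_C)
EF = 0.7978 * (44/12)
EF = 0.7978 * 3.666667 = 2.9253 kg_CO2/kg_fuel


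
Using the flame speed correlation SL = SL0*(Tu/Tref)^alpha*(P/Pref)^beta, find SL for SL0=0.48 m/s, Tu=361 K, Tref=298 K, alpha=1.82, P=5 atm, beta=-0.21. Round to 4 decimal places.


SL = SL0 * (Tu/Tref)^alpha * (P/Pref)^beta
T ratio = 361/298 = 1.21140940
(T ratio)^alpha = 1.21140940^1.82 = 1.417717
(P/Pref)^beta = 5^(-0.21) = 0.713208
SL = 0.48 * 1.417717 * 0.713208 = 0.4853 m/s


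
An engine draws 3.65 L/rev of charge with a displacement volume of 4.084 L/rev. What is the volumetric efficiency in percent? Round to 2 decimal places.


eta_v = (V_actual / V_disp) * 100
Ratio = 3.65 / 4.084 = 0.8937
eta_v = 0.8937 * 100 = 89.37%


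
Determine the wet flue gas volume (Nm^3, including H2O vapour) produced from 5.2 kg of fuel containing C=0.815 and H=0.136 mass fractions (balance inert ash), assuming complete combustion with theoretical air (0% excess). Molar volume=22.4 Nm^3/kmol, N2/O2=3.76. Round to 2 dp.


Per kg fuel: CO2 = (C/12 kmol)*22.4 = (0.815/12)*22.4 = 1.52133 Nm^3
Per kg fuel: H2O = (H/2 kmol)*22.4 = (0.136/2)*22.4 = 1.52320 Nm^3
O2 needed per kg fuel = C/12 + H/4 = 0.815/12 + 0.136/4 = 0.10191667 kmol
Per kg fuel: N2 = O2*3.76*22.4 = 0.10191667*3.76*22.4 = 8.58383 Nm^3
Total per kg = 1.52133 + 1.52320 + 8.58383 = 11.62836 Nm^3
Total = 11.62836 * 5.2 = 60.47 Nm^3


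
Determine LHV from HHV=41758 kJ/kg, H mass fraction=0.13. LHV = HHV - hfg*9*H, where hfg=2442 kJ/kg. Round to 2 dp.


LHV = HHV - hfg * 9 * H
Water correction = 2442 * 9 * 0.13 = 2857.140 kJ/kg
LHV = 41758 - 2857.140 = 38900.86 kJ/kg


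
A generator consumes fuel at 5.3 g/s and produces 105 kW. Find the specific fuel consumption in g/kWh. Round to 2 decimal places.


SFC = (mf / BP) * 3600
Rate = 5.3 / 105 = 0.050476 g/(s*kW)
SFC = 0.050476 * 3600 = 181.71 g/kWh


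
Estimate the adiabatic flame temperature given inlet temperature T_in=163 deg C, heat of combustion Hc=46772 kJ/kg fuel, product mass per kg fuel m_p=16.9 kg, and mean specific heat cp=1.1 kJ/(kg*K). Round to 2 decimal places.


T_ad = T_in + Hc / (m_p * cp)
Denominator = 16.9 * 1.1 = 18.5900
Temperature rise = 46772 / 18.5900 = 2515.98 K
T_ad = 163 + 2515.98 = 2678.98 deg C


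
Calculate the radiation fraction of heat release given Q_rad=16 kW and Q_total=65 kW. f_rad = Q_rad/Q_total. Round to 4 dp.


f_rad = Q_rad / Q_total
f_rad = 16 / 65 = 0.2462


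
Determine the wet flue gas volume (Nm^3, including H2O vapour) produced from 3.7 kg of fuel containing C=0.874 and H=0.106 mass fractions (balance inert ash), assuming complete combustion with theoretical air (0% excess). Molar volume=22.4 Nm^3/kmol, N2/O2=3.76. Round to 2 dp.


Per kg fuel: CO2 = (C/12 kmol)*22.4 = (0.874/12)*22.4 = 1.63147 Nm^3
Per kg fuel: H2O = (H/2 kmol)*22.4 = (0.106/2)*22.4 = 1.18720 Nm^3
O2 needed per kg fuel = C/12 + H/4 = 0.874/12 + 0.106/4 = 0.09933333 kmol
Per kg fuel: N2 = O2*3.76*22.4 = 0.09933333*3.76*22.4 = 8.36625 Nm^3
Total per kg = 1.63147 + 1.18720 + 8.36625 = 11.18492 Nm^3
Total = 11.18492 * 3.7 = 41.38 Nm^3


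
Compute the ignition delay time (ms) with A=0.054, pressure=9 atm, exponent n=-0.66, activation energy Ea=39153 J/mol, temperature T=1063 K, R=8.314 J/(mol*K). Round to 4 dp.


tau = A * P^n * exp(Ea/(R*T))
P^n = 9^(-0.66) = 0.23453083
Ea/(R*T) = 39153/(8.314*1063) = 4.430184
exp(Ea/(R*T)) = 83.946858
tau = 0.054 * 0.23453083 * 83.946858 = 1.0632 ms


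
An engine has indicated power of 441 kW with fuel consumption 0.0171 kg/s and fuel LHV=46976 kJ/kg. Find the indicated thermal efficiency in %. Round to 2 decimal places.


eta_ith = (IP / (mf * LHV)) * 100
Denominator = 0.0171 * 46976 = 803.2896 kW
eta_ith = (441 / 803.2896) * 100 = 54.90%


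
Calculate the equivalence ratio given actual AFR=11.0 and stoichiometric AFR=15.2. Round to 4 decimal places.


phi = AFR_stoich / AFR_actual
phi = 15.2 / 11.0 = 1.3818


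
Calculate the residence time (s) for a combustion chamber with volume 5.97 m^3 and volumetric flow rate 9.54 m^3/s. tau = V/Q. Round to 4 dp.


tau = V / Q_flow
tau = 5.97 / 9.54 = 0.6258 s


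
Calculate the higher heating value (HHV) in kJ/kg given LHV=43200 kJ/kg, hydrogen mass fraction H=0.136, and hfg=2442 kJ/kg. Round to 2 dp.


HHV = LHV + hfg * 9 * H
Water addition = 2442 * 9 * 0.136 = 2989.008 kJ/kg
HHV = 43200 + 2989.008 = 46189.01 kJ/kg


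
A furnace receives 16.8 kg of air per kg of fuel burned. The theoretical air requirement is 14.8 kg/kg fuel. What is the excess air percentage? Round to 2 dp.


Excess air = actual - stoichiometric = 16.8 - 14.8 = 2.00 kg/kg fuel
Excess air % = (excess / stoich) * 100 = (2.00 / 14.8) * 100 = 13.51%


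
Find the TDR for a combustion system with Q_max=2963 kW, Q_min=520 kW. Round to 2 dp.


TDR = Q_max / Q_min
TDR = 2963 / 520 = 5.70


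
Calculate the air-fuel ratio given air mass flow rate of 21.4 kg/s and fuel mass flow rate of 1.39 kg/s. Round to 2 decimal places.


AFR = m_air / m_fuel
AFR = 21.4 / 1.39 = 15.40


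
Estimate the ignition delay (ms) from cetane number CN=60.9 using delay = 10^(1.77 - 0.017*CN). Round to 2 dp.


delay = 10^(1.77 - 0.017*CN)
Exponent = 1.77 - 0.017*60.9 = 0.7347
delay = 10^0.7347 = 5.43 ms


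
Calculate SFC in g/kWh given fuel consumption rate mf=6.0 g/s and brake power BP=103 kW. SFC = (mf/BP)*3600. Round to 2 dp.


SFC = (mf / BP) * 3600
Rate = 6.0 / 103 = 0.058252 g/(s*kW)
SFC = 0.058252 * 3600 = 209.71 g/kWh


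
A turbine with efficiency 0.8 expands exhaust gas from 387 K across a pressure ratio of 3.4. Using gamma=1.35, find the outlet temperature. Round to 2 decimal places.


T_out = T_in * (1 - eta * (1 - PR^(-(gamma-1)/gamma)))
Exponent = -(1.35-1)/1.35 = -0.25925926
PR^exp = 3.4^(-0.25925926) = 0.72813041
Factor = 1 - 0.8*(1 - 0.72813041) = 0.78250433
T_out = 387 * 0.78250433 = 302.83 K


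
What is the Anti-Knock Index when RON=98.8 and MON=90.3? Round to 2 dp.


AKI = (RON + MON) / 2
AKI = (98.8 + 90.3) / 2
AKI = 189.1 / 2 = 94.55


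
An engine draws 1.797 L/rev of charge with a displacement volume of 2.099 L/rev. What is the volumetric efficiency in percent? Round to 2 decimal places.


eta_v = (V_actual / V_disp) * 100
Ratio = 1.797 / 2.099 = 0.8561
eta_v = 0.8561 * 100 = 85.61%


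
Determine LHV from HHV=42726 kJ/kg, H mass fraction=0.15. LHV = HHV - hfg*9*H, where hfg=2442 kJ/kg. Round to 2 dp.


LHV = HHV - hfg * 9 * H
Water correction = 2442 * 9 * 0.15 = 3296.700 kJ/kg
LHV = 42726 - 3296.700 = 39429.30 kJ/kg


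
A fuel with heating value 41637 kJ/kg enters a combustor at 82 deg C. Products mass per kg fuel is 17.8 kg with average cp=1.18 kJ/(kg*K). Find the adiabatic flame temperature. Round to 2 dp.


T_ad = T_in + Hc / (m_p * cp)
Denominator = 17.8 * 1.18 = 21.0040
Temperature rise = 41637 / 21.0040 = 1982.34 K
T_ad = 82 + 1982.34 = 2064.34 deg C


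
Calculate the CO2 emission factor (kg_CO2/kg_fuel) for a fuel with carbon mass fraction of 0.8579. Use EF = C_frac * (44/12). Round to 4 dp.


EF = C_frac * (M_CO2 / M_C)
EF = 0.8579 * (44/12)
EF = 0.8579 * 3.666667 = 3.1456 kg_CO2/kg_fuel


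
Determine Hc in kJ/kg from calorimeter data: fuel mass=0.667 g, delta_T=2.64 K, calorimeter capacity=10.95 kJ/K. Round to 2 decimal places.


Hc = C_cal * delta_T / m_fuel
Q_released = 10.95 * 2.64 = 28.9080 kJ
m_fuel = 0.667 g = 0.667/1000 kg = 0.000667 kg
Hc = 28.9080 / 0.000667 = 43340.33 kJ/kg


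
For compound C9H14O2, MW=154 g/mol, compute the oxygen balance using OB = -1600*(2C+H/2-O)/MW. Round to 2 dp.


OB = -1600 * (2C + H/2 - O) / MW
Inner = 2*9 + 14/2 - 2 = 23.00
OB = -1600 * 23.00 / 154 = -238.96%


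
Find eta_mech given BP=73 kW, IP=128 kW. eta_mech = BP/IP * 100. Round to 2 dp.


eta_mech = (BP / IP) * 100
Ratio = 73 / 128 = 0.5703
eta_mech = 0.5703 * 100 = 57.03%


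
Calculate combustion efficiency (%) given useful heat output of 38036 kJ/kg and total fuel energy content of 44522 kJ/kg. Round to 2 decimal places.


Efficiency = (Q_useful / Q_fuel) * 100
Efficiency = (38036 / 44522) * 100
Efficiency = 0.8543 * 100 = 85.43%


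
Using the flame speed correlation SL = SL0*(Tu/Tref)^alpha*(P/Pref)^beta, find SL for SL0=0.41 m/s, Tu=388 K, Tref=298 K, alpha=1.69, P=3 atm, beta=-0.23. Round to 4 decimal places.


SL = SL0 * (Tu/Tref)^alpha * (P/Pref)^beta
T ratio = 388/298 = 1.30201342
(T ratio)^alpha = 1.30201342^1.69 = 1.562069
(P/Pref)^beta = 3^(-0.23) = 0.776716
SL = 0.41 * 1.562069 * 0.776716 = 0.4974 m/s


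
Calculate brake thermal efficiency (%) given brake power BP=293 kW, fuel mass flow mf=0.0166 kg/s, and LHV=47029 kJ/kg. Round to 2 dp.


eta_BTE = (BP / (mf * LHV)) * 100
Denominator = 0.0166 * 47029 = 780.6814 kW
eta_BTE = (293 / 780.6814) * 100 = 37.53%


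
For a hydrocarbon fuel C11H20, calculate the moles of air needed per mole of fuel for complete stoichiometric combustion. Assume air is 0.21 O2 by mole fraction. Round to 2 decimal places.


Balanced combustion: C11H20 + 16 O2 -> 11 CO2 + 10 H2O
O2 needed = C + H/4 = 11 + 20/4 = 16.00 moles
Air moles = O2 / 0.21 = 16.00 / 0.21 = 76.19 moles air


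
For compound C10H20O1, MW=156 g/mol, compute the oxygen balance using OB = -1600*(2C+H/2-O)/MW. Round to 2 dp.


OB = -1600 * (2C + H/2 - O) / MW
Inner = 2*10 + 20/2 - 1 = 29.00
OB = -1600 * 29.00 / 156 = -297.44%


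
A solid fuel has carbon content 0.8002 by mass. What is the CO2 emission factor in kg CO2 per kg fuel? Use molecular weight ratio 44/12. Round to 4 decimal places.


EF = C_frac * (M_CO2 / M_C)
EF = 0.8002 * (44/12)
EF = 0.8002 * 3.666667 = 2.9341 kg_CO2/kg_fuel


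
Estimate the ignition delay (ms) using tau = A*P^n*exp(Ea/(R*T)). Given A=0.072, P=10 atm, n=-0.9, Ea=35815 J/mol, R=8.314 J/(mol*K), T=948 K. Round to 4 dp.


tau = A * P^n * exp(Ea/(R*T))
P^n = 10^(-0.9) = 0.12589254
Ea/(R*T) = 35815/(8.314*948) = 4.544087
exp(Ea/(R*T)) = 94.074459
tau = 0.072 * 0.12589254 * 94.074459 = 0.8527 ms


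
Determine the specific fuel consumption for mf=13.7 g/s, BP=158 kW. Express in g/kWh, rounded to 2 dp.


SFC = (mf / BP) * 3600
Rate = 13.7 / 158 = 0.086709 g/(s*kW)
SFC = 0.086709 * 3600 = 312.15 g/kWh


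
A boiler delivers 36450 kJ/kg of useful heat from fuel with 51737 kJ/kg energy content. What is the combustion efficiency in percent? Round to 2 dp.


Efficiency = (Q_useful / Q_fuel) * 100
Efficiency = (36450 / 51737) * 100
Efficiency = 0.7045 * 100 = 70.45%


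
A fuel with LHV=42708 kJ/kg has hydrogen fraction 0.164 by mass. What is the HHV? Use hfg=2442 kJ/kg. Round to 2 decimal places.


HHV = LHV + hfg * 9 * H
Water addition = 2442 * 9 * 0.164 = 3604.392 kJ/kg
HHV = 42708 + 3604.392 = 46312.39 kJ/kg


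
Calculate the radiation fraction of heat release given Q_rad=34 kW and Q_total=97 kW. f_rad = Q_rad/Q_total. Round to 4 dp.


f_rad = Q_rad / Q_total
f_rad = 34 / 97 = 0.3505


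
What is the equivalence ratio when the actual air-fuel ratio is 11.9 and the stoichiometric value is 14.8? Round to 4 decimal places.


phi = AFR_stoich / AFR_actual
phi = 14.8 / 11.9 = 1.2437


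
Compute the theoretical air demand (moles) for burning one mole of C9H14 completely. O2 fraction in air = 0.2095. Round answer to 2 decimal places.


Balanced combustion: C9H14 + 12.5 O2 -> 9 CO2 + 7 H2O
O2 needed = C + H/4 = 9 + 14/4 = 12.50 moles
Air moles = O2 / 0.2095 = 12.50 / 0.2095 = 59.67 moles air


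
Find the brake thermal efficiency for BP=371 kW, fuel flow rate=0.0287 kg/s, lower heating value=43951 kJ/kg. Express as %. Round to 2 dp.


eta_BTE = (BP / (mf * LHV)) * 100
Denominator = 0.0287 * 43951 = 1261.3937 kW
eta_BTE = (371 / 1261.3937) * 100 = 29.41%


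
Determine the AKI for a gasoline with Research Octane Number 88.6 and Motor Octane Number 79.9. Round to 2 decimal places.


AKI = (RON + MON) / 2
AKI = (88.6 + 79.9) / 2
AKI = 168.5 / 2 = 84.25


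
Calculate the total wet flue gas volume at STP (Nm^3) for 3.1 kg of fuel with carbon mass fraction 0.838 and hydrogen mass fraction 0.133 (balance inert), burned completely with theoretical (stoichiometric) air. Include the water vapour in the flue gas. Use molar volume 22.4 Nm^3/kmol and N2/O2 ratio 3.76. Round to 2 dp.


Per kg fuel: CO2 = (C/12 kmol)*22.4 = (0.838/12)*22.4 = 1.56427 Nm^3
Per kg fuel: H2O = (H/2 kmol)*22.4 = (0.133/2)*22.4 = 1.48960 Nm^3
O2 needed per kg fuel = C/12 + H/4 = 0.838/12 + 0.133/4 = 0.10308333 kmol
Per kg fuel: N2 = O2*3.76*22.4 = 0.10308333*3.76*22.4 = 8.68209 Nm^3
Total per kg = 1.56427 + 1.48960 + 8.68209 = 11.73596 Nm^3
Total = 11.73596 * 3.1 = 36.38 Nm^3


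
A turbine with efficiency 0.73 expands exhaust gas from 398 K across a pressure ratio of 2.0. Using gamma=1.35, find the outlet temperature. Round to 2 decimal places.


T_out = T_in * (1 - eta * (1 - PR^(-(gamma-1)/gamma)))
Exponent = -(1.35-1)/1.35 = -0.25925926
PR^exp = 2.0^(-0.25925926) = 0.83551680
Factor = 1 - 0.73*(1 - 0.83551680) = 0.87992726
T_out = 398 * 0.87992726 = 350.21 K


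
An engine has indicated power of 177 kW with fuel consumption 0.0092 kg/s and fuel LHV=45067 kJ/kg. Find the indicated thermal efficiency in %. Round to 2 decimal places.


eta_ith = (IP / (mf * LHV)) * 100
Denominator = 0.0092 * 45067 = 414.6164 kW
eta_ith = (177 / 414.6164) * 100 = 42.69%


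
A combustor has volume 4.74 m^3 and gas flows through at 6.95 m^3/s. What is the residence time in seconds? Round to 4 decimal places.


tau = V / Q_flow
tau = 4.74 / 6.95 = 0.6820 s


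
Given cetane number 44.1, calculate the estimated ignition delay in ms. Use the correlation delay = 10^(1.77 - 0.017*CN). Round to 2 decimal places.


delay = 10^(1.77 - 0.017*CN)
Exponent = 1.77 - 0.017*44.1 = 1.0203
delay = 10^1.0203 = 10.48 ms


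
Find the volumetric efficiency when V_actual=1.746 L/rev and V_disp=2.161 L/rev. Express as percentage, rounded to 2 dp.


eta_v = (V_actual / V_disp) * 100
Ratio = 1.746 / 2.161 = 0.8080
eta_v = 0.8080 * 100 = 80.80%


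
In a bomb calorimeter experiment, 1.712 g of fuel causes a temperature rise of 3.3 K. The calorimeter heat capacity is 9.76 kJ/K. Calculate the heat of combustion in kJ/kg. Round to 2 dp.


Hc = C_cal * delta_T / m_fuel
Q_released = 9.76 * 3.3 = 32.2080 kJ
m_fuel = 1.712 g = 1.712/1000 kg = 0.001712 kg
Hc = 32.2080 / 0.001712 = 18813.08 kJ/kg


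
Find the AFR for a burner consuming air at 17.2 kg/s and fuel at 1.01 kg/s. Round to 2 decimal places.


AFR = m_air / m_fuel
AFR = 17.2 / 1.01 = 17.03


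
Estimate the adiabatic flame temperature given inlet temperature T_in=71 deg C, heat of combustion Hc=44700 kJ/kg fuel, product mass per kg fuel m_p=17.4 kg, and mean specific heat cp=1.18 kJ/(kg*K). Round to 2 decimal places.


T_ad = T_in + Hc / (m_p * cp)
Denominator = 17.4 * 1.18 = 20.5320
Temperature rise = 44700 / 20.5320 = 2177.09 K
T_ad = 71 + 2177.09 = 2248.09 deg C


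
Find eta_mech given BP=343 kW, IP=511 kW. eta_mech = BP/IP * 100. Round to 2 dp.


eta_mech = (BP / IP) * 100
Ratio = 343 / 511 = 0.6712
eta_mech = 0.6712 * 100 = 67.12%


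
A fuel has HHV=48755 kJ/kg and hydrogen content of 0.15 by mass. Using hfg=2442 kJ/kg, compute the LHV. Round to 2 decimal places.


LHV = HHV - hfg * 9 * H
Water correction = 2442 * 9 * 0.15 = 3296.700 kJ/kg
LHV = 48755 - 3296.700 = 45458.30 kJ/kg


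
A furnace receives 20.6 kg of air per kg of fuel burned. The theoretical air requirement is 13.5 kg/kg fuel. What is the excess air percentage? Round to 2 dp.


Excess air = actual - stoichiometric = 20.6 - 13.5 = 7.10 kg/kg fuel
Excess air % = (excess / stoich) * 100 = (7.10 / 13.5) * 100 = 52.59%


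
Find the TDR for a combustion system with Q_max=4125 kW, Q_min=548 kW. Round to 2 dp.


TDR = Q_max / Q_min
TDR = 4125 / 548 = 7.53


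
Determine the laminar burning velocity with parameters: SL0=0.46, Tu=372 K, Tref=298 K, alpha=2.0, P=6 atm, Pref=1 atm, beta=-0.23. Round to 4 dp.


SL = SL0 * (Tu/Tref)^alpha * (P/Pref)^beta
T ratio = 372/298 = 1.24832215
(T ratio)^alpha = 1.24832215^2.0 = 1.558308
(P/Pref)^beta = 6^(-0.23) = 0.662255
SL = 0.46 * 1.558308 * 0.662255 = 0.4747 m/s


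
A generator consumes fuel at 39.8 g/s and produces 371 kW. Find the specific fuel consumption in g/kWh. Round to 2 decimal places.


SFC = (mf / BP) * 3600
Rate = 39.8 / 371 = 0.107278 g/(s*kW)
SFC = 0.107278 * 3600 = 386.20 g/kWh


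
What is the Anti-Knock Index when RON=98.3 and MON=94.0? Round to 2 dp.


AKI = (RON + MON) / 2
AKI = (98.3 + 94.0) / 2
AKI = 192.3 / 2 = 96.15


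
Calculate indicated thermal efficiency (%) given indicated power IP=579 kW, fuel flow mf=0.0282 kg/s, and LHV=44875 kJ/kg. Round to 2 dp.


eta_ith = (IP / (mf * LHV)) * 100
Denominator = 0.0282 * 44875 = 1265.4750 kW
eta_ith = (579 / 1265.4750) * 100 = 45.75%


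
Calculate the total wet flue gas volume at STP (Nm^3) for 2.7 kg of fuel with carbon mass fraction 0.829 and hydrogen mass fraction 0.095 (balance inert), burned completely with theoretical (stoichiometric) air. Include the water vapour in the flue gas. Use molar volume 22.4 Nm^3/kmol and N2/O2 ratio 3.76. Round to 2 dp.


Per kg fuel: CO2 = (C/12 kmol)*22.4 = (0.829/12)*22.4 = 1.54747 Nm^3
Per kg fuel: H2O = (H/2 kmol)*22.4 = (0.095/2)*22.4 = 1.06400 Nm^3
O2 needed per kg fuel = C/12 + H/4 = 0.829/12 + 0.095/4 = 0.09283333 kmol
Per kg fuel: N2 = O2*3.76*22.4 = 0.09283333*3.76*22.4 = 7.81879 Nm^3
Total per kg = 1.54747 + 1.06400 + 7.81879 = 10.43026 Nm^3
Total = 10.43026 * 2.7 = 28.16 Nm^3


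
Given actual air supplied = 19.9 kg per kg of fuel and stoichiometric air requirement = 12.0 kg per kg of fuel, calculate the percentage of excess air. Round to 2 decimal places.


Excess air = actual - stoichiometric = 19.9 - 12.0 = 7.90 kg/kg fuel
Excess air % = (excess / stoich) * 100 = (7.90 / 12.0) * 100 = 65.83%


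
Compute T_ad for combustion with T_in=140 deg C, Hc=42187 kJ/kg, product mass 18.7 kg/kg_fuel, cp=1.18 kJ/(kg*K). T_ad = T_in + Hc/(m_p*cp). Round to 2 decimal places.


T_ad = T_in + Hc / (m_p * cp)
Denominator = 18.7 * 1.18 = 22.0660
Temperature rise = 42187 / 22.0660 = 1911.86 K
T_ad = 140 + 1911.86 = 2051.86 deg C


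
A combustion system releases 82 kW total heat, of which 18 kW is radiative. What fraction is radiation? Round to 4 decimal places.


f_rad = Q_rad / Q_total
f_rad = 18 / 82 = 0.2195


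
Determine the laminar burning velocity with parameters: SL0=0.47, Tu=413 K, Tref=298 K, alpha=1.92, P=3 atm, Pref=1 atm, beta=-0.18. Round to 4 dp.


SL = SL0 * (Tu/Tref)^alpha * (P/Pref)^beta
T ratio = 413/298 = 1.38590604
(T ratio)^alpha = 1.38590604^1.92 = 1.871237
(P/Pref)^beta = 3^(-0.18) = 0.820575
SL = 0.47 * 1.871237 * 0.820575 = 0.7217 m/s


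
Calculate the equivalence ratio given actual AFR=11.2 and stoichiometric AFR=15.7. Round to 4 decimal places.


phi = AFR_stoich / AFR_actual
phi = 15.7 / 11.2 = 1.4018


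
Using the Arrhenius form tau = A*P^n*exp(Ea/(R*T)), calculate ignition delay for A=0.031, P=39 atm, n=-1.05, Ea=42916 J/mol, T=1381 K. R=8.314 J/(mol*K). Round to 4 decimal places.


tau = A * P^n * exp(Ea/(R*T))
P^n = 39^(-1.05) = 0.02134923
Ea/(R*T) = 42916/(8.314*1381) = 3.737796
exp(Ea/(R*T)) = 42.005288
tau = 0.031 * 0.02134923 * 42.005288 = 0.0278 ms


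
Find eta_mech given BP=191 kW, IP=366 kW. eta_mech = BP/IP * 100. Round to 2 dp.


eta_mech = (BP / IP) * 100
Ratio = 191 / 366 = 0.5219
eta_mech = 0.5219 * 100 = 52.19%


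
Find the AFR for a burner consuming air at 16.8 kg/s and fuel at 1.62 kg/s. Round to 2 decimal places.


AFR = m_air / m_fuel
AFR = 16.8 / 1.62 = 10.37


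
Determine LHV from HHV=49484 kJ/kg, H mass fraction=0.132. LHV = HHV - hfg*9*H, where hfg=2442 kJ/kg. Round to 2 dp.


LHV = HHV - hfg * 9 * H
Water correction = 2442 * 9 * 0.132 = 2901.096 kJ/kg
LHV = 49484 - 2901.096 = 46582.90 kJ/kg


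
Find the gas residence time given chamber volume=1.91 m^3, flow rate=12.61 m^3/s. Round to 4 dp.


tau = V / Q_flow
tau = 1.91 / 12.61 = 0.1515 s


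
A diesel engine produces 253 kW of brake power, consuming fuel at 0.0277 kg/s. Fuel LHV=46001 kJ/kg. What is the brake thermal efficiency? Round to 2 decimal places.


eta_BTE = (BP / (mf * LHV)) * 100
Denominator = 0.0277 * 46001 = 1274.2277 kW
eta_BTE = (253 / 1274.2277) * 100 = 19.86%


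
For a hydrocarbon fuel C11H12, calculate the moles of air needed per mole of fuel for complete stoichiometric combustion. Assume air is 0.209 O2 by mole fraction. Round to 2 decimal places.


Balanced combustion: C11H12 + 14 O2 -> 11 CO2 + 6 H2O
O2 needed = C + H/4 = 11 + 12/4 = 14.00 moles
Air moles = O2 / 0.209 = 14.00 / 0.209 = 66.99 moles air


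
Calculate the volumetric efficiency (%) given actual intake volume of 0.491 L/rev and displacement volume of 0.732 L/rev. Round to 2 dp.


eta_v = (V_actual / V_disp) * 100
Ratio = 0.491 / 0.732 = 0.6708
eta_v = 0.6708 * 100 = 67.08%


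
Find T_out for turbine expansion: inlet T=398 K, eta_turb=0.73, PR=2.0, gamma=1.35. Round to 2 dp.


T_out = T_in * (1 - eta * (1 - PR^(-(gamma-1)/gamma)))
Exponent = -(1.35-1)/1.35 = -0.25925926
PR^exp = 2.0^(-0.25925926) = 0.83551680
Factor = 1 - 0.73*(1 - 0.83551680) = 0.87992726
T_out = 398 * 0.87992726 = 350.21 K


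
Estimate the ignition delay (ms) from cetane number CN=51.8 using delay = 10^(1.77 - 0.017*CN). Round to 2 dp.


delay = 10^(1.77 - 0.017*CN)
Exponent = 1.77 - 0.017*51.8 = 0.8894
delay = 10^0.8894 = 7.75 ms


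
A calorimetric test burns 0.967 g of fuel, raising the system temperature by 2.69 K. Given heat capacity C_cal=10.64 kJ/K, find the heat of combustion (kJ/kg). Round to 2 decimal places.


Hc = C_cal * delta_T / m_fuel
Q_released = 10.64 * 2.69 = 28.6216 kJ
m_fuel = 0.967 g = 0.967/1000 kg = 0.000967 kg
Hc = 28.6216 / 0.000967 = 29598.35 kJ/kg


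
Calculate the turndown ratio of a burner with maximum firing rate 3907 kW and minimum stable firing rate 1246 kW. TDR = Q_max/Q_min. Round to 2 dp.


TDR = Q_max / Q_min
TDR = 3907 / 1246 = 3.14


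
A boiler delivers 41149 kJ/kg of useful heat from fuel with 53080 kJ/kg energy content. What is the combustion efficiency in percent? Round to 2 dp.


Efficiency = (Q_useful / Q_fuel) * 100
Efficiency = (41149 / 53080) * 100
Efficiency = 0.7752 * 100 = 77.52%


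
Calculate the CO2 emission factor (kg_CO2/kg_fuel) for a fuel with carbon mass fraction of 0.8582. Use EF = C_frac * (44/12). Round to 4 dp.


EF = C_frac * (M_CO2 / M_C)
EF = 0.8582 * (44/12)
EF = 0.8582 * 3.666667 = 3.1467 kg_CO2/kg_fuel


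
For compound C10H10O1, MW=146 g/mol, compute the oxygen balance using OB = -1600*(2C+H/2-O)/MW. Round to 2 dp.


OB = -1600 * (2C + H/2 - O) / MW
Inner = 2*10 + 10/2 - 1 = 24.00
OB = -1600 * 24.00 / 146 = -263.01%


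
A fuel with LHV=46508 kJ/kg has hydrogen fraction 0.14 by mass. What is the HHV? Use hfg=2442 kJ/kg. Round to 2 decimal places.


HHV = LHV + hfg * 9 * H
Water addition = 2442 * 9 * 0.14 = 3076.920 kJ/kg
HHV = 46508 + 3076.920 = 49584.92 kJ/kg


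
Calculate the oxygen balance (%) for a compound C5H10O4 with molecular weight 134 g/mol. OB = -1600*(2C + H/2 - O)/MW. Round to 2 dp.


OB = -1600 * (2C + H/2 - O) / MW
Inner = 2*5 + 10/2 - 4 = 11.00
OB = -1600 * 11.00 / 134 = -131.34%


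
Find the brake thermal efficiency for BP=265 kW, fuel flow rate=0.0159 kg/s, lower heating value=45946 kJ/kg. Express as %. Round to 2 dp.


eta_BTE = (BP / (mf * LHV)) * 100
Denominator = 0.0159 * 45946 = 730.5414 kW
eta_BTE = (265 / 730.5414) * 100 = 36.27%


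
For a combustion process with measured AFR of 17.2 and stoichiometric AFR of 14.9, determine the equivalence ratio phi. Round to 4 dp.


phi = AFR_stoich / AFR_actual
phi = 14.9 / 17.2 = 0.8663


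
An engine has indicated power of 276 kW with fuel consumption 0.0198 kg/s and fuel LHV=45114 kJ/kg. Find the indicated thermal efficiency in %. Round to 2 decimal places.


eta_ith = (IP / (mf * LHV)) * 100
Denominator = 0.0198 * 45114 = 893.2572 kW
eta_ith = (276 / 893.2572) * 100 = 30.90%


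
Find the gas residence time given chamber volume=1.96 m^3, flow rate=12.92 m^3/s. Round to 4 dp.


tau = V / Q_flow
tau = 1.96 / 12.92 = 0.1517 s


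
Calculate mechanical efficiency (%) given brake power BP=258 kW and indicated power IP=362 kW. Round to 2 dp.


eta_mech = (BP / IP) * 100
Ratio = 258 / 362 = 0.7127
eta_mech = 0.7127 * 100 = 71.27%


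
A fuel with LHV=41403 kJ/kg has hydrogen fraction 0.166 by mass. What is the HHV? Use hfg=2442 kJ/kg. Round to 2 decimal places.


HHV = LHV + hfg * 9 * H
Water addition = 2442 * 9 * 0.166 = 3648.348 kJ/kg
HHV = 41403 + 3648.348 = 45051.35 kJ/kg


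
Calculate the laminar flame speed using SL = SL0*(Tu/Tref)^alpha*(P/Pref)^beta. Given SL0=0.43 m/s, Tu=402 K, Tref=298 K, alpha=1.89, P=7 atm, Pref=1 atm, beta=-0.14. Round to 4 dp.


SL = SL0 * (Tu/Tref)^alpha * (P/Pref)^beta
T ratio = 402/298 = 1.34899329
(T ratio)^alpha = 1.34899329^1.89 = 1.760834
(P/Pref)^beta = 7^(-0.14) = 0.761529
SL = 0.43 * 1.760834 * 0.761529 = 0.5766 m/s


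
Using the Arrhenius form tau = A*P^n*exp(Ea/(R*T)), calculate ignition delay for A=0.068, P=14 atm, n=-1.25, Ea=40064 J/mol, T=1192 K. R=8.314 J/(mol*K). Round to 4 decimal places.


tau = A * P^n * exp(Ea/(R*T))
P^n = 14^(-1.25) = 0.03692665
Ea/(R*T) = 40064/(8.314*1192) = 4.042668
exp(Ea/(R*T)) = 56.978134
tau = 0.068 * 0.03692665 * 56.978134 = 0.1431 ms


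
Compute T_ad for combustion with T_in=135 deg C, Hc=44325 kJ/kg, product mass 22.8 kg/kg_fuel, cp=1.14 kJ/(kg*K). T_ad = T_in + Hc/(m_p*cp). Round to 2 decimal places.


T_ad = T_in + Hc / (m_p * cp)
Denominator = 22.8 * 1.14 = 25.9920
Temperature rise = 44325 / 25.9920 = 1705.33 K
T_ad = 135 + 1705.33 = 1840.33 deg C


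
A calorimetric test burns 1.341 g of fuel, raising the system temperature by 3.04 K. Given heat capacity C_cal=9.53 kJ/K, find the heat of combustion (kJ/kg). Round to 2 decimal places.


Hc = C_cal * delta_T / m_fuel
Q_released = 9.53 * 3.04 = 28.9712 kJ
m_fuel = 1.341 g = 1.341/1000 kg = 0.001341 kg
Hc = 28.9712 / 0.001341 = 21604.18 kJ/kg


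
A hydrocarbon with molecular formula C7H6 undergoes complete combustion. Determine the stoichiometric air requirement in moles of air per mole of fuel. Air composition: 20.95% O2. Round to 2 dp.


Balanced combustion: C7H6 + 8.5 O2 -> 7 CO2 + 3 H2O
O2 needed = C + H/4 = 7 + 6/4 = 8.50 moles
Air moles = O2 / 0.2095 = 8.50 / 0.2095 = 40.57 moles air


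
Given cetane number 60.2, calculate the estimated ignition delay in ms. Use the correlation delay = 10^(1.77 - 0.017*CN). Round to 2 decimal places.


delay = 10^(1.77 - 0.017*CN)
Exponent = 1.77 - 0.017*60.2 = 0.7466
delay = 10^0.7466 = 5.58 ms


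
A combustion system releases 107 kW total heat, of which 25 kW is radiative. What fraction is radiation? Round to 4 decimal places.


f_rad = Q_rad / Q_total
f_rad = 25 / 107 = 0.2336


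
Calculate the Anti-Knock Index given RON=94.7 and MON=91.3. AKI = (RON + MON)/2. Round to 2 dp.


AKI = (RON + MON) / 2
AKI = (94.7 + 91.3) / 2
AKI = 186.0 / 2 = 93.00


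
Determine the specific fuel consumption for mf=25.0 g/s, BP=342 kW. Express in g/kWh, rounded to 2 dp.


SFC = (mf / BP) * 3600
Rate = 25.0 / 342 = 0.073099 g/(s*kW)
SFC = 0.073099 * 3600 = 263.16 g/kWh


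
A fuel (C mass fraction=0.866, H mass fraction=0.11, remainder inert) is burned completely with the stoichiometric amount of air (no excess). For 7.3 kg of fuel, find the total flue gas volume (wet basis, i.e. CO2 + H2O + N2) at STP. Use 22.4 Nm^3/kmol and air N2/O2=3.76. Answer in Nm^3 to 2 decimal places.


Per kg fuel: CO2 = (C/12 kmol)*22.4 = (0.866/12)*22.4 = 1.61653 Nm^3
Per kg fuel: H2O = (H/2 kmol)*22.4 = (0.11/2)*22.4 = 1.23200 Nm^3
O2 needed per kg fuel = C/12 + H/4 = 0.866/12 + 0.11/4 = 0.09966667 kmol
Per kg fuel: N2 = O2*3.76*22.4 = 0.09966667*3.76*22.4 = 8.39433 Nm^3
Total per kg = 1.61653 + 1.23200 + 8.39433 = 11.24286 Nm^3
Total = 11.24286 * 7.3 = 82.07 Nm^3


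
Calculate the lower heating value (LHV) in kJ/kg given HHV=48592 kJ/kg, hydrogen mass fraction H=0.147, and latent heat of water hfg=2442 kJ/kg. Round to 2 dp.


LHV = HHV - hfg * 9 * H
Water correction = 2442 * 9 * 0.147 = 3230.766 kJ/kg
LHV = 48592 - 3230.766 = 45361.23 kJ/kg


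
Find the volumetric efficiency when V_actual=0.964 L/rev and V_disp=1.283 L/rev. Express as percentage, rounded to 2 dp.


eta_v = (V_actual / V_disp) * 100
Ratio = 0.964 / 1.283 = 0.7514
eta_v = 0.7514 * 100 = 75.14%


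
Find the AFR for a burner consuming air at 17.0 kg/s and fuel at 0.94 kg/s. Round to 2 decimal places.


AFR = m_air / m_fuel
AFR = 17.0 / 0.94 = 18.09


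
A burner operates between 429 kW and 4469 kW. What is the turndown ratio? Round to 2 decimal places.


TDR = Q_max / Q_min
TDR = 4469 / 429 = 10.42


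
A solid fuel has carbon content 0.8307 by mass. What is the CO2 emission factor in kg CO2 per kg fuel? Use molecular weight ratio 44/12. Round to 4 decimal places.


EF = C_frac * (M_CO2 / M_C)
EF = 0.8307 * (44/12)
EF = 0.8307 * 3.666667 = 3.0459 kg_CO2/kg_fuel


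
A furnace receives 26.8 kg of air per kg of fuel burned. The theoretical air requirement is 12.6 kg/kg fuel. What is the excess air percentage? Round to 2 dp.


Excess air = actual - stoichiometric = 26.8 - 12.6 = 14.20 kg/kg fuel
Excess air % = (excess / stoich) * 100 = (14.20 / 12.6) * 100 = 112.70%


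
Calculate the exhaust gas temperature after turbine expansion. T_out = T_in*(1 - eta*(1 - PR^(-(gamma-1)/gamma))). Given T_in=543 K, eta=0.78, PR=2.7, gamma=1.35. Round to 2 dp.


T_out = T_in * (1 - eta * (1 - PR^(-(gamma-1)/gamma)))
Exponent = -(1.35-1)/1.35 = -0.25925926
PR^exp = 2.7^(-0.25925926) = 0.77297411
Factor = 1 - 0.78*(1 - 0.77297411) = 0.82291981
T_out = 543 * 0.82291981 = 446.85 K


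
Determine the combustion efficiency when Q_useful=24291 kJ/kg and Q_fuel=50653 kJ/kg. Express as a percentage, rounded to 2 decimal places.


Efficiency = (Q_useful / Q_fuel) * 100
Efficiency = (24291 / 50653) * 100
Efficiency = 0.4796 * 100 = 47.96%


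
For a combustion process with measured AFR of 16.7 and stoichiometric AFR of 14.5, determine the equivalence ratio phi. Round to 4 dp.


phi = AFR_stoich / AFR_actual
phi = 14.5 / 16.7 = 0.8683


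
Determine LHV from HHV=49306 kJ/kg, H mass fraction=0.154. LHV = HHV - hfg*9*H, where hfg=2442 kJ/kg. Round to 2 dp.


LHV = HHV - hfg * 9 * H
Water correction = 2442 * 9 * 0.154 = 3384.612 kJ/kg
LHV = 49306 - 3384.612 = 45921.39 kJ/kg


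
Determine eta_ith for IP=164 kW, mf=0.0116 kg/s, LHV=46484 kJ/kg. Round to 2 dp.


eta_ith = (IP / (mf * LHV)) * 100
Denominator = 0.0116 * 46484 = 539.2144 kW
eta_ith = (164 / 539.2144) * 100 = 30.41%


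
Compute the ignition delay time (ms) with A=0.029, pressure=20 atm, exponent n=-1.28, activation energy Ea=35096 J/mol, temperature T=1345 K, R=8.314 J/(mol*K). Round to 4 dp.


tau = A * P^n * exp(Ea/(R*T))
P^n = 20^(-1.28) = 0.02161134
Ea/(R*T) = 35096/(8.314*1345) = 3.138523
exp(Ea/(R*T)) = 23.069768
tau = 0.029 * 0.02161134 * 23.069768 = 0.0145 ms


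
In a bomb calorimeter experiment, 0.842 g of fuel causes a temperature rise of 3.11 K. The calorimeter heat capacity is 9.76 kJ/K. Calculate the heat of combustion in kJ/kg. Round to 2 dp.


Hc = C_cal * delta_T / m_fuel
Q_released = 9.76 * 3.11 = 30.3536 kJ
m_fuel = 0.842 g = 0.842/1000 kg = 0.000842 kg
Hc = 30.3536 / 0.000842 = 36049.41 kJ/kg


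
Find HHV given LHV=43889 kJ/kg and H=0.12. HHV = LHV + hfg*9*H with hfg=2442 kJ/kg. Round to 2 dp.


HHV = LHV + hfg * 9 * H
Water addition = 2442 * 9 * 0.12 = 2637.360 kJ/kg
HHV = 43889 + 2637.360 = 46526.36 kJ/kg


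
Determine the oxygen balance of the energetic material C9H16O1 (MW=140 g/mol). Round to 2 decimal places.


OB = -1600 * (2C + H/2 - O) / MW
Inner = 2*9 + 16/2 - 1 = 25.00
OB = -1600 * 25.00 / 140 = -285.71%
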